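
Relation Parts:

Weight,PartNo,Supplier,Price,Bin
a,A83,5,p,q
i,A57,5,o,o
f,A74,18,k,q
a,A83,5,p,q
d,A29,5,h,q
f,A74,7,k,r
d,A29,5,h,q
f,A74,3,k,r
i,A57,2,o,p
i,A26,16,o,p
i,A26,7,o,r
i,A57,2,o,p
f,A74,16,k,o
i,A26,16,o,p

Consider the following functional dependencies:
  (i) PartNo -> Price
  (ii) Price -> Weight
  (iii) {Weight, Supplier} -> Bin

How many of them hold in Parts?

3

(i) PartNo -> Price: every LHS value maps to a single RHS value — holds.
(ii) Price -> Weight: every LHS value maps to a single RHS value — holds.
(iii) {Weight, Supplier} -> Bin: every LHS value maps to a single RHS value — holds.
3 of the 3 dependencies hold.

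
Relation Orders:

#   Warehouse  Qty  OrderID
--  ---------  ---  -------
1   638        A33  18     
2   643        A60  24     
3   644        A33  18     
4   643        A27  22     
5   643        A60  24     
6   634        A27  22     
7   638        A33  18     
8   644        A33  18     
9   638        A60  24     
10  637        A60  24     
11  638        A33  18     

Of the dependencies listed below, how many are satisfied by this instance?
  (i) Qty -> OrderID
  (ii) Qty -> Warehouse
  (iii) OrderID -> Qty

2

(i) Qty -> OrderID: every LHS value maps to a single RHS value — holds.
(ii) Qty -> Warehouse: Qty=A33: rows 1, 3, 7, 8, 11 → Warehouse takes values {638, 644} — violation; Qty=A60: rows 2, 5, 9, 10 → Warehouse takes values {643, 638, 637} — violation; Qty=A27: rows 4, 6 → Warehouse takes values {643, 634} — violation — fails.
(iii) OrderID -> Qty: every LHS value maps to a single RHS value — holds.
2 of the 3 dependencies hold.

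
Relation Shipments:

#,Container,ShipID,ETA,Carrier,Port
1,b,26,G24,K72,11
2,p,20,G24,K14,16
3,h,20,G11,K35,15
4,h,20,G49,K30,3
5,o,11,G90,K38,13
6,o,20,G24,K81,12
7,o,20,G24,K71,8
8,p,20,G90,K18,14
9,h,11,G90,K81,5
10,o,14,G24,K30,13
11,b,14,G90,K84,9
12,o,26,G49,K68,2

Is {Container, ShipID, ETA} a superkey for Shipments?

No

Rows 6 and 7 have the same {Container, ShipID, ETA} value (Container=o, ShipID=20, ETA=G24) but are distinct tuples, so {Container, ShipID, ETA} does not determine every attribute — not a superkey.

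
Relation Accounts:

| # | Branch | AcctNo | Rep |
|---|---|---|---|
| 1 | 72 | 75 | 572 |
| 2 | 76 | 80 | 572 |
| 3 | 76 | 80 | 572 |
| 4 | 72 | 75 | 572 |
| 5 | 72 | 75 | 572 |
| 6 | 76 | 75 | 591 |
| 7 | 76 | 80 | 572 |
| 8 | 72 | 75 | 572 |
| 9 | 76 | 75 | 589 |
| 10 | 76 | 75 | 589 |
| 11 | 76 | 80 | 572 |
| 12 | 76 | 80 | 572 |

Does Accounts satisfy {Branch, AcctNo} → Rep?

No

(Branch=72, AcctNo=75): rows 1, 4, 5, 8 → Rep = 572, 572, 572, 572 ✓
(Branch=76, AcctNo=80): rows 2, 3, 7, 11, 12 → Rep = 572, 572, 572, 572, 572 ✓
(Branch=76, AcctNo=75): rows 6, 9, 10 → Rep takes values {591, 589} — violation
Two rows agree on {Branch, AcctNo} but differ on Rep, so {Branch, AcctNo} → Rep does not hold.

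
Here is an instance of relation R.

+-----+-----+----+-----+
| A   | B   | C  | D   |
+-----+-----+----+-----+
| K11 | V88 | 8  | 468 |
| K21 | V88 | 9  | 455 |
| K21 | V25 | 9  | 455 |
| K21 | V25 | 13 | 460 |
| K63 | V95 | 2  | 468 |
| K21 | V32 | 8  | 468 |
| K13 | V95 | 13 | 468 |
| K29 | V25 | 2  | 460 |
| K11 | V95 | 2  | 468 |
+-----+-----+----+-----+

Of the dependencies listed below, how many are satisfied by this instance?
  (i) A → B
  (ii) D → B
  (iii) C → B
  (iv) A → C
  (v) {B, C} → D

1

(i) A → B: A=K11: 2 rows → B takes values {V88, V95} — violation; A=K21: 4 rows → B takes values {V88, V25, V32} — violation — fails.
(ii) D → B: D=468: 5 rows → B takes values {V88, V95, V32} — violation; D=455: 2 rows → B takes values {V88, V25} — violation — fails.
(iii) C → B: C=8: 2 rows → B takes values {V88, V32} — violation; C=9: 2 rows → B takes values {V88, V25} — violation; C=13: 2 rows → B takes values {V25, V95} — violation; C=2: 3 rows → B takes values {V95, V25} — violation — fails.
(iv) A → C: A=K11: 2 rows → C takes values {8, 2} — violation; A=K21: 4 rows → C takes values {9, 13, 8} — violation — fails.
(v) {B, C} → D: every LHS value maps to a single RHS value — holds.
1 of the 5 dependencies holds.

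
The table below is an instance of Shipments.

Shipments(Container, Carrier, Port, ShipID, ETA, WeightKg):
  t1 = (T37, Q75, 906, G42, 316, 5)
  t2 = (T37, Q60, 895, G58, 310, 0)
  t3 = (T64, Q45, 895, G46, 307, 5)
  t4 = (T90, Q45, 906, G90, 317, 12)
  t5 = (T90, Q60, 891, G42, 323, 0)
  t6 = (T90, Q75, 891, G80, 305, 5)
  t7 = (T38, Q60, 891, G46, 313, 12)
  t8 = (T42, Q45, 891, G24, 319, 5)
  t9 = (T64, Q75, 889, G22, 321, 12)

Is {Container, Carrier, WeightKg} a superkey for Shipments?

Yes

All 9 rows have distinct {Container, Carrier, WeightKg} values, so {Container, Carrier, WeightKg} → (all attributes) holds and {Container, Carrier, WeightKg} is a superkey.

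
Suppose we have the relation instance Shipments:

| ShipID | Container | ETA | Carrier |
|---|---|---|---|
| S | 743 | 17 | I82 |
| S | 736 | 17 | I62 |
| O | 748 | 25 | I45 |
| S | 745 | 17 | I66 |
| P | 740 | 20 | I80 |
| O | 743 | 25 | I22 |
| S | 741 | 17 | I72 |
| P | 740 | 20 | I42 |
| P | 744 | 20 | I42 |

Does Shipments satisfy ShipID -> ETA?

ShipID=S: 4 rows → ETA = 17, 17, 17, 17 ✓
ShipID=O: 2 rows → ETA = 25, 25 ✓
ShipID=P: 3 rows → ETA = 20, 20, 20 ✓
Every ShipID value is associated with a single ETA value, so ShipID -> ETA holds.

Yes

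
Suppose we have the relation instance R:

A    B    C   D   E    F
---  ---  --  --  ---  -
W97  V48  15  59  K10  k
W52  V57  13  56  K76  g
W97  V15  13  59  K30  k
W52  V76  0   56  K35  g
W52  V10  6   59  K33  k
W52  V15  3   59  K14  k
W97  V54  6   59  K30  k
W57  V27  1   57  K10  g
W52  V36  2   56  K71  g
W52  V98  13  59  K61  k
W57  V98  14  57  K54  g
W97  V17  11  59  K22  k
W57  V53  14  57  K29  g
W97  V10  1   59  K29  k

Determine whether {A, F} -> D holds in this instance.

(A=W97, F=k): 5 rows → D = 59, 59, 59, 59, 59 ✓
(A=W52, F=g): 3 rows → D = 56, 56, 56 ✓
(A=W52, F=k): 3 rows → D = 59, 59, 59 ✓
(A=W57, F=g): 3 rows → D = 57, 57, 57 ✓
Every {A, F} value is associated with a single D value, so {A, F} -> D holds.

Yes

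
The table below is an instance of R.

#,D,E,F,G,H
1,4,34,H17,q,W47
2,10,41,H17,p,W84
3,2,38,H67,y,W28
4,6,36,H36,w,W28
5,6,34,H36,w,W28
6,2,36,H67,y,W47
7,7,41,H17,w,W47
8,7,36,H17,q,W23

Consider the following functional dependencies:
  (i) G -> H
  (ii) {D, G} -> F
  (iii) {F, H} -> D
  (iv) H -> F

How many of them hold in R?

(i) G -> H: G=q: rows 1, 8 → H takes values {W47, W23} — violation; G=y: rows 3, 6 → H takes values {W28, W47} — violation; G=w: rows 4, 5, 7 → H takes values {W28, W47} — violation — fails.
(ii) {D, G} -> F: every LHS value maps to a single RHS value — holds.
(iii) {F, H} -> D: (F=H17, H=W47): rows 1, 7 → D takes values {4, 7} — violation — fails.
(iv) H -> F: H=W47: rows 1, 6, 7 → F takes values {H17, H67} — violation; H=W28: rows 3, 4, 5 → F takes values {H67, H36} — violation — fails.
1 of the 4 dependencies holds.

1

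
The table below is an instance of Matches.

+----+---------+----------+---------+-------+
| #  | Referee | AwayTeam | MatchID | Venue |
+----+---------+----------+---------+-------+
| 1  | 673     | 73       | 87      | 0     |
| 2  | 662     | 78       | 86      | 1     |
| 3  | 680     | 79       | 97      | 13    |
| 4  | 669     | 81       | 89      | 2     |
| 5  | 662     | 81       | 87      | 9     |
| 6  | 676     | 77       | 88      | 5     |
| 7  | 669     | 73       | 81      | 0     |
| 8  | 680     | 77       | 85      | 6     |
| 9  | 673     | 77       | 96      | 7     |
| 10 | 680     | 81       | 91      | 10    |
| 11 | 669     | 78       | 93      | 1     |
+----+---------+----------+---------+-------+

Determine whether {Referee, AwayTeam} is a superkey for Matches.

All 11 rows have distinct {Referee, AwayTeam} values, so {Referee, AwayTeam} → (all attributes) holds and {Referee, AwayTeam} is a superkey.

Yes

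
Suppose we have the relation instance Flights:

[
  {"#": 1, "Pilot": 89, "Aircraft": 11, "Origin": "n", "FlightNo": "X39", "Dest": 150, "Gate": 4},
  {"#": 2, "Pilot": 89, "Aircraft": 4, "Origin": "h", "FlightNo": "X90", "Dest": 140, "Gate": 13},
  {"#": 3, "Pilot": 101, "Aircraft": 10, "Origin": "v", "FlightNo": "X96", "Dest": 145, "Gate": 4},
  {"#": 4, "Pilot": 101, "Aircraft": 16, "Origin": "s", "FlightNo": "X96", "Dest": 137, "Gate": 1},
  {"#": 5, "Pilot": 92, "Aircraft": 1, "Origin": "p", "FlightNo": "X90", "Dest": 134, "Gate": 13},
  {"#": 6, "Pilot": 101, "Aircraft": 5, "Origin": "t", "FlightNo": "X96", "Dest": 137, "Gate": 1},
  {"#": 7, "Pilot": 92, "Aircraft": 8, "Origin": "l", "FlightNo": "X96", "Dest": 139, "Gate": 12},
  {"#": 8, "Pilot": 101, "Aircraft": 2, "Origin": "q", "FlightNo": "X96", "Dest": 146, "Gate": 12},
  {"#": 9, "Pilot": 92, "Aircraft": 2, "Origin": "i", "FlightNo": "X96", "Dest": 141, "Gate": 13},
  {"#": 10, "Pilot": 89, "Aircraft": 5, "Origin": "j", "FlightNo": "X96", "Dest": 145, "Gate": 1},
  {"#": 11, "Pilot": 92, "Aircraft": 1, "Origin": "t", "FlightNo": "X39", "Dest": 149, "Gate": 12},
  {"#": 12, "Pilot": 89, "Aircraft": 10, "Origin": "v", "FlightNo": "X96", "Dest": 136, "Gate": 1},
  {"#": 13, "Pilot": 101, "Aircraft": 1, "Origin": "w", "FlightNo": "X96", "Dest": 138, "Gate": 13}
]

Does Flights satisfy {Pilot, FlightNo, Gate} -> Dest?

(Pilot=89, FlightNo=X39, Gate=4): row 1 → Dest = 150 ✓
(Pilot=89, FlightNo=X90, Gate=13): row 2 → Dest = 140 ✓
(Pilot=101, FlightNo=X96, Gate=4): row 3 → Dest = 145 ✓
(Pilot=101, FlightNo=X96, Gate=1): rows 4, 6 → Dest = 137, 137 ✓
(Pilot=92, FlightNo=X90, Gate=13): row 5 → Dest = 134 ✓
(Pilot=92, FlightNo=X96, Gate=12): row 7 → Dest = 139 ✓
(Pilot=101, FlightNo=X96, Gate=12): row 8 → Dest = 146 ✓
(Pilot=92, FlightNo=X96, Gate=13): row 9 → Dest = 141 ✓
(Pilot=89, FlightNo=X96, Gate=1): rows 10, 12 → Dest takes values {145, 136} — violation
(Pilot=92, FlightNo=X39, Gate=12): row 11 → Dest = 149 ✓
(Pilot=101, FlightNo=X96, Gate=13): row 13 → Dest = 138 ✓
Two rows agree on {Pilot, FlightNo, Gate} but differ on Dest, so {Pilot, FlightNo, Gate} -> Dest does not hold.

No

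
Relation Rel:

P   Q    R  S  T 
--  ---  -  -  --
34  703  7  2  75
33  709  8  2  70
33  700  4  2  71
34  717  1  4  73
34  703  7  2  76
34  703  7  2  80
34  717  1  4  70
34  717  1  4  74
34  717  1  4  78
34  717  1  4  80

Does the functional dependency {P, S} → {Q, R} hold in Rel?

(P=34, S=2): 3 rows → {Q,R} = (703, 7), (703, 7), (703, 7) ✓
(P=33, S=2): 2 rows → {Q,R} takes values {(709, 8), (700, 4)} — violation
(P=34, S=4): 5 rows → {Q,R} = (717, 1), (717, 1), (717, 1), (717, 1), (717, 1) ✓
Two rows agree on {P, S} but differ on {Q, R}, so {P, S} → {Q, R} does not hold.

No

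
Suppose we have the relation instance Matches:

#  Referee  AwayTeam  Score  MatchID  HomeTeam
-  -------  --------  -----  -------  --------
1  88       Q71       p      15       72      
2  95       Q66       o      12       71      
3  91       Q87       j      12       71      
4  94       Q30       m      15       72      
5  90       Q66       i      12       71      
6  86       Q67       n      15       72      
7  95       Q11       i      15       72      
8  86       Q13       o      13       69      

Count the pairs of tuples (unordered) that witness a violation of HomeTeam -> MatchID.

0

HomeTeam=72: all 4 rows agree on MatchID — 0 pairs.
HomeTeam=71: all 3 rows agree on MatchID — 0 pairs.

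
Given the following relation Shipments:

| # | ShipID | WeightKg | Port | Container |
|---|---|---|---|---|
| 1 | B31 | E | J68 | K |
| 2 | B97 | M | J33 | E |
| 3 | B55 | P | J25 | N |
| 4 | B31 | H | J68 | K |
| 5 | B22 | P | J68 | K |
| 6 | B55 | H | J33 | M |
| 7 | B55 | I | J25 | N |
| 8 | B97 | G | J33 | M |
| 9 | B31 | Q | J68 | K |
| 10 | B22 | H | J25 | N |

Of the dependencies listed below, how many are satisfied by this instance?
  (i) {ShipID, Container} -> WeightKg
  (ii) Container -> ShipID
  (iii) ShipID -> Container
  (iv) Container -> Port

(i) {ShipID, Container} -> WeightKg: (ShipID=B31, Container=K): rows 1, 4, 9 → WeightKg takes values {E, H, Q} — violation; (ShipID=B55, Container=N): rows 3, 7 → WeightKg takes values {P, I} — violation — fails.
(ii) Container -> ShipID: Container=K: rows 1, 4, 5, 9 → ShipID takes values {B31, B22} — violation; Container=N: rows 3, 7, 10 → ShipID takes values {B55, B22} — violation; Container=M: rows 6, 8 → ShipID takes values {B55, B97} — violation — fails.
(iii) ShipID -> Container: ShipID=B97: rows 2, 8 → Container takes values {E, M} — violation; ShipID=B55: rows 3, 6, 7 → Container takes values {N, M} — violation; ShipID=B22: rows 5, 10 → Container takes values {K, N} — violation — fails.
(iv) Container -> Port: every LHS value maps to a single RHS value — holds.
1 of the 4 dependencies holds.

1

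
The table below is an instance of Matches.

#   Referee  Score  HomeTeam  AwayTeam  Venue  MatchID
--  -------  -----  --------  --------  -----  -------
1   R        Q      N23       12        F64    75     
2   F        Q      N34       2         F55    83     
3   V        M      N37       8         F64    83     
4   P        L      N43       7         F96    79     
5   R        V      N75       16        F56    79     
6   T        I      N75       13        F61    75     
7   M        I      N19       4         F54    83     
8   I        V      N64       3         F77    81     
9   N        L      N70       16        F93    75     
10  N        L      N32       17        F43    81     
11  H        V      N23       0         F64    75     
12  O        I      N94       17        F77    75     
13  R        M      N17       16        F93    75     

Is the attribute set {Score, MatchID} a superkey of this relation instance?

Rows 6 and 12 have the same {Score, MatchID} value (Score=I, MatchID=75) but are distinct tuples, so {Score, MatchID} does not determine every attribute — not a superkey.

No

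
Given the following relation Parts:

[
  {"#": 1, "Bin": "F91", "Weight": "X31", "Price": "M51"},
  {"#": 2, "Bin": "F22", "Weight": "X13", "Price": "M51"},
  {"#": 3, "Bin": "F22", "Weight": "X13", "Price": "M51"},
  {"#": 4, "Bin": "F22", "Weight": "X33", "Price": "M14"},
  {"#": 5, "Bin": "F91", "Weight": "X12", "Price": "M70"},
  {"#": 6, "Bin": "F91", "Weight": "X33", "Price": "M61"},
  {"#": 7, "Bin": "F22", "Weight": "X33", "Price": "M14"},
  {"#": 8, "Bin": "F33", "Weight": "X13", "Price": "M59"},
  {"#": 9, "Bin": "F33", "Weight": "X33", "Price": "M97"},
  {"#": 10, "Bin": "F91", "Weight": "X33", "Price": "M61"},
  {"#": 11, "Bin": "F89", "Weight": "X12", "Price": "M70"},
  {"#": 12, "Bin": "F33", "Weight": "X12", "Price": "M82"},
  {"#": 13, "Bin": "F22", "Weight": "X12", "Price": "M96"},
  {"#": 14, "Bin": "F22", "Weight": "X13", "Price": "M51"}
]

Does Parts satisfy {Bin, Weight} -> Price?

(Bin=F91, Weight=X31): row 1 → Price = M51 ✓
(Bin=F22, Weight=X13): rows 2, 3, 14 → Price = M51, M51, M51 ✓
(Bin=F22, Weight=X33): rows 4, 7 → Price = M14, M14 ✓
(Bin=F91, Weight=X12): row 5 → Price = M70 ✓
(Bin=F91, Weight=X33): rows 6, 10 → Price = M61, M61 ✓
(Bin=F33, Weight=X13): row 8 → Price = M59 ✓
(Bin=F33, Weight=X33): row 9 → Price = M97 ✓
(Bin=F89, Weight=X12): row 11 → Price = M70 ✓
(Bin=F33, Weight=X12): row 12 → Price = M82 ✓
(Bin=F22, Weight=X12): row 13 → Price = M96 ✓
Every {Bin, Weight} value is associated with a single Price value, so {Bin, Weight} -> Price holds.

Yes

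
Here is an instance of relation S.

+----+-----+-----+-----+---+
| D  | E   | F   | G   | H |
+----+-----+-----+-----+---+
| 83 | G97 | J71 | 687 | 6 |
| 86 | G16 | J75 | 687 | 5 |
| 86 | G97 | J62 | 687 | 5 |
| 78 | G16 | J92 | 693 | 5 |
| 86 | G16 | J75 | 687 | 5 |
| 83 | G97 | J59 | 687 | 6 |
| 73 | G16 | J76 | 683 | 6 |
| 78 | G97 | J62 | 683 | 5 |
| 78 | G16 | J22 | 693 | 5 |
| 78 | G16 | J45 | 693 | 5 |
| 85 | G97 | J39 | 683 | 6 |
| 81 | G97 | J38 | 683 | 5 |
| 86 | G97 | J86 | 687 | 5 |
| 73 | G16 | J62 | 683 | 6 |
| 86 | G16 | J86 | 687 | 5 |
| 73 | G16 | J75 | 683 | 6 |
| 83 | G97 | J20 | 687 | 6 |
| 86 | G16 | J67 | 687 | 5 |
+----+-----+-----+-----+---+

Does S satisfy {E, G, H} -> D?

(E=G97, G=687, H=6): 3 rows → D = 83, 83, 83 ✓
(E=G16, G=687, H=5): 4 rows → D = 86, 86, 86, 86 ✓
(E=G97, G=687, H=5): 2 rows → D = 86, 86 ✓
(E=G16, G=693, H=5): 3 rows → D = 78, 78, 78 ✓
(E=G16, G=683, H=6): 3 rows → D = 73, 73, 73 ✓
(E=G97, G=683, H=5): 2 rows → D takes values {78, 81} — violation
(E=G97, G=683, H=6): 1 row → D = 85 ✓
Two rows agree on {E, G, H} but differ on D, so {E, G, H} -> D does not hold.

No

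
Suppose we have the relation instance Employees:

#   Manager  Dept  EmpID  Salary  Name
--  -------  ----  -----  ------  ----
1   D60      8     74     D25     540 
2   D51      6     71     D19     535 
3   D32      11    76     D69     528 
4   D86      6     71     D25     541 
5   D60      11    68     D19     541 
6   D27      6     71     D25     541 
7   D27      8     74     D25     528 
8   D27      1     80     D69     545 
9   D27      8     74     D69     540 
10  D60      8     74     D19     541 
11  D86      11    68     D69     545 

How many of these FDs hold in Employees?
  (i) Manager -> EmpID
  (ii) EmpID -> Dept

1

(i) Manager -> EmpID: Manager=D60: rows 1, 5, 10 → EmpID takes values {74, 68} — violation; Manager=D86: rows 4, 11 → EmpID takes values {71, 68} — violation; Manager=D27: rows 6, 7, 8, 9 → EmpID takes values {71, 74, 80} — violation — fails.
(ii) EmpID -> Dept: every LHS value maps to a single RHS value — holds.
1 of the 2 dependencies holds.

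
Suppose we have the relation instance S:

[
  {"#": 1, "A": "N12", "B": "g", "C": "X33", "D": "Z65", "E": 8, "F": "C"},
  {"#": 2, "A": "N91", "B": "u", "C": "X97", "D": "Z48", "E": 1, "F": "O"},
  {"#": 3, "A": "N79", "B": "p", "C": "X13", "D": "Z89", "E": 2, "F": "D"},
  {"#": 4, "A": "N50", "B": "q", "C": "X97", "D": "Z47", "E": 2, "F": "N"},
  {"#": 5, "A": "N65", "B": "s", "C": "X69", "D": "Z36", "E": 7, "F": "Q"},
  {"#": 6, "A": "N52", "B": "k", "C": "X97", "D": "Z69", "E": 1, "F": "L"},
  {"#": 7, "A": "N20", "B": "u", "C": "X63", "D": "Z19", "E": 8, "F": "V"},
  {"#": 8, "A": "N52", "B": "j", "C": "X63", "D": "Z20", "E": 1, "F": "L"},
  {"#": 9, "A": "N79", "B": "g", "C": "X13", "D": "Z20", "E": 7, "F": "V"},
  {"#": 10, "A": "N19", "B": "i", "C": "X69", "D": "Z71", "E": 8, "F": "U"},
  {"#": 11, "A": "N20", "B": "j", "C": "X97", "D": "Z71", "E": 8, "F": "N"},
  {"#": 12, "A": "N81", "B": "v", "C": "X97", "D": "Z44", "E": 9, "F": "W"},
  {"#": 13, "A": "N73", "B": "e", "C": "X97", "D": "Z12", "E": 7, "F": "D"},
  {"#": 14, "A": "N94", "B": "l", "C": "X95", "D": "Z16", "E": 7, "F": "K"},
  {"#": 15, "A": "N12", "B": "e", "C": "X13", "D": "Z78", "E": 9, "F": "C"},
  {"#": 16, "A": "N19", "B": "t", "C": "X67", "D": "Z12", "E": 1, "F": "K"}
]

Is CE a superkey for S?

No

Rows 2 and 6 have the same CE value (C=X97, E=1) but are distinct tuples, so CE does not determine every attribute — not a superkey.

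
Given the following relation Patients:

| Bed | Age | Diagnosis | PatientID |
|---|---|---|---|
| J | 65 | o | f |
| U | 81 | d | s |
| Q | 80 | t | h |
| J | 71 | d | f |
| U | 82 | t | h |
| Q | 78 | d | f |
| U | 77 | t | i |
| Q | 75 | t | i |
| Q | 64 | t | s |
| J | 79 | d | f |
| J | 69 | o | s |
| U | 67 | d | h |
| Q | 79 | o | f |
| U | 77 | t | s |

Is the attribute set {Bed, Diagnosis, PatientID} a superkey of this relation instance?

No

Two distinct rows share (Bed=J, Diagnosis=d, PatientID=f), so {Bed, Diagnosis, PatientID} does not determine every attribute — not a superkey.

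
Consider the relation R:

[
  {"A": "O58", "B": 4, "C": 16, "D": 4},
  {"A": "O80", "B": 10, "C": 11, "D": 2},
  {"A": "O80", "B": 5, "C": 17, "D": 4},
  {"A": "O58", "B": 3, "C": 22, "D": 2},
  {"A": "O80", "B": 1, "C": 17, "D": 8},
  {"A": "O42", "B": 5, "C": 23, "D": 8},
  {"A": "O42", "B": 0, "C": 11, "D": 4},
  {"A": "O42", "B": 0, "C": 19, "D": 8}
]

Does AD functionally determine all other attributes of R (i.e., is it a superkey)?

Two distinct rows share (A=O42, D=8), so AD does not determine every attribute — not a superkey.

No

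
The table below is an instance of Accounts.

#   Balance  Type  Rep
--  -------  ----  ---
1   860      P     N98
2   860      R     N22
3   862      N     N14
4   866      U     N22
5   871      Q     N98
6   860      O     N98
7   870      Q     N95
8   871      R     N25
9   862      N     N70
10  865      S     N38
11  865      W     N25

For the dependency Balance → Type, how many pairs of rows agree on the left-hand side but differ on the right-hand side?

Balance=860: violating pairs (1,2), (1,6), (2,6) — 3 pairs.
Balance=862: all 2 rows agree on Type — 0 pairs.
Balance=871: violating pairs (5,8) — 1 pair.
Balance=865: violating pairs (10,11) — 1 pair.

5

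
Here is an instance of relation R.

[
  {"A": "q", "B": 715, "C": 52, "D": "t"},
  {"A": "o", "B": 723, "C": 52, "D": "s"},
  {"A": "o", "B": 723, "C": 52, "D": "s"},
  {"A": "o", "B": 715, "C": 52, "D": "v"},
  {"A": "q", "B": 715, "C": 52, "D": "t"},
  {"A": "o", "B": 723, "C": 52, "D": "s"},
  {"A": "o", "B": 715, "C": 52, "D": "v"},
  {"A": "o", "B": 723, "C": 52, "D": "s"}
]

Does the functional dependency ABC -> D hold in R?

(A=q, B=715, C=52): 2 rows → D = t, t ✓
(A=o, B=723, C=52): 4 rows → D = s, s, s, s ✓
(A=o, B=715, C=52): 2 rows → D = v, v ✓
Every ABC value is associated with a single D value, so ABC -> D holds.

Yes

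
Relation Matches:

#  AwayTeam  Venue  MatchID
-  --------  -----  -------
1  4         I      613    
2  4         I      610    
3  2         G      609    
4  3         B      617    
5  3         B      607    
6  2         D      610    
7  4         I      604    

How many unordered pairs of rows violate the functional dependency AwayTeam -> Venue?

AwayTeam=4: all 3 rows agree on Venue — 0 pairs.
AwayTeam=2: violating pairs (3,6) — 1 pair.
AwayTeam=3: all 2 rows agree on Venue — 0 pairs.

1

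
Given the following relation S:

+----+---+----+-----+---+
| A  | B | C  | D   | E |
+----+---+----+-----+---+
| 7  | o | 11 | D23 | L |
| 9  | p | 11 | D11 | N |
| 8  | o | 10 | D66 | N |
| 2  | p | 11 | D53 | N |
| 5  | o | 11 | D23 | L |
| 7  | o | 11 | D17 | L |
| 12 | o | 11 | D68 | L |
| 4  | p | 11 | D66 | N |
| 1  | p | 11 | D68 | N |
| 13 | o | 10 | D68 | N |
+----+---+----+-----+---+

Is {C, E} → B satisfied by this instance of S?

Yes

(C=11, E=L): 4 rows → B = o, o, o, o ✓
(C=11, E=N): 4 rows → B = p, p, p, p ✓
(C=10, E=N): 2 rows → B = o, o ✓
Every {C, E} value is associated with a single B value, so {C, E} → B holds.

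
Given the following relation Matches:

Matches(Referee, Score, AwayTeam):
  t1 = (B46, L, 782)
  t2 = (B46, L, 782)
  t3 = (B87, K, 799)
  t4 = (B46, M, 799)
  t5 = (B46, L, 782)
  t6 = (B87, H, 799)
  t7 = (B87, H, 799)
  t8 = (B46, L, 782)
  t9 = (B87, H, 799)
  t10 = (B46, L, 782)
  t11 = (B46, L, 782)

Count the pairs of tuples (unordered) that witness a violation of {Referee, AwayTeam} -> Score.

(Referee=B46, AwayTeam=782): all 6 rows agree on Score — 0 pairs.
(Referee=B87, AwayTeam=799): violating pairs (3,6), (3,7), (3,9) — 3 pairs.

3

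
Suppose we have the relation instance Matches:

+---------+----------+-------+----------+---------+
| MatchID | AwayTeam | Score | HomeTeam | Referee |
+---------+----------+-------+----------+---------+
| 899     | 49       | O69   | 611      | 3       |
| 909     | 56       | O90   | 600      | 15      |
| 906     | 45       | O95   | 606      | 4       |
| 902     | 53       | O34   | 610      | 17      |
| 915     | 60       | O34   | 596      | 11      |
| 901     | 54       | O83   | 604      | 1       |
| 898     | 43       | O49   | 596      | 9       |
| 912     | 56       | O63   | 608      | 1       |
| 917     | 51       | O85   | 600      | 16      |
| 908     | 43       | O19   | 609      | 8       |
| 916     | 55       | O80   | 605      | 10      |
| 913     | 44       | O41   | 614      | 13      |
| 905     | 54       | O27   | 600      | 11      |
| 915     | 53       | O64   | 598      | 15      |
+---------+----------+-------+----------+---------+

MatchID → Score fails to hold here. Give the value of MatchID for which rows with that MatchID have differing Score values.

915

MatchID=899: 1 row → Score = O69 ✓
MatchID=909: 1 row → Score = O90 ✓
MatchID=906: 1 row → Score = O95 ✓
MatchID=902: 1 row → Score = O34 ✓
MatchID=915: 2 rows → Score takes values {O34, O64} — violation
MatchID=901: 1 row → Score = O83 ✓
MatchID=898: 1 row → Score = O49 ✓
MatchID=912: 1 row → Score = O63 ✓
MatchID=917: 1 row → Score = O85 ✓
MatchID=908: 1 row → Score = O19 ✓
MatchID=916: 1 row → Score = O80 ✓
MatchID=913: 1 row → Score = O41 ✓
MatchID=905: 1 row → Score = O27 ✓
The only MatchID value with inconsistent Score is MatchID=915.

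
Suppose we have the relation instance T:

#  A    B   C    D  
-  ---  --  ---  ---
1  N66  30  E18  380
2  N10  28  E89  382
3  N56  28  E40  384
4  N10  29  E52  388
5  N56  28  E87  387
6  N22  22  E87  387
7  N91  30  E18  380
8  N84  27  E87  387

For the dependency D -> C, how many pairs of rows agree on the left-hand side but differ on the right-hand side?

D=380: all 2 rows agree on C — 0 pairs.
D=387: all 3 rows agree on C — 0 pairs.

0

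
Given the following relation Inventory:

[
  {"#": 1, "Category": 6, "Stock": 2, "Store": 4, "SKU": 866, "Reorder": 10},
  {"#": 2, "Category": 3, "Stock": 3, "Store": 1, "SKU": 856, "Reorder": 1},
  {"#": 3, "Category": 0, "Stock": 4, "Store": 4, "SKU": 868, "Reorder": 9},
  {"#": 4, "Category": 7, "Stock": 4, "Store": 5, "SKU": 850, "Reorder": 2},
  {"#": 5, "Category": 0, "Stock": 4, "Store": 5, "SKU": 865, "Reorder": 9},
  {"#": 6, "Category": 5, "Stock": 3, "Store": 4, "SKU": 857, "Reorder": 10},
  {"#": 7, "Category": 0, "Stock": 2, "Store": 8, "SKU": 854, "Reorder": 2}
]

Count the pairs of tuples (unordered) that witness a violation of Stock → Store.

Stock=2: violating pairs (1,7) — 1 pair.
Stock=3: violating pairs (2,6) — 1 pair.
Stock=4: violating pairs (3,4), (3,5) — 2 pairs.

4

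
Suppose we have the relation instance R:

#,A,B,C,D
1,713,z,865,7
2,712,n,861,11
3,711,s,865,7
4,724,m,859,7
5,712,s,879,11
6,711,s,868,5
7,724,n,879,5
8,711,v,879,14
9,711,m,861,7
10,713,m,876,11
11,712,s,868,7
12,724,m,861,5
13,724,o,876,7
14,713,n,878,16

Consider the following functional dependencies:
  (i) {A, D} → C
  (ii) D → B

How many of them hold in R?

0

(i) {A, D} → C: (A=712, D=11): rows 2, 5 → C takes values {861, 879} — violation; (A=711, D=7): rows 3, 9 → C takes values {865, 861} — violation; (A=724, D=7): rows 4, 13 → C takes values {859, 876} — violation; (A=724, D=5): rows 7, 12 → C takes values {879, 861} — violation — fails.
(ii) D → B: D=7: rows 1, 3, 4, 9, 11, 13 → B takes values {z, s, m, o} — violation; D=11: rows 2, 5, 10 → B takes values {n, s, m} — violation; D=5: rows 6, 7, 12 → B takes values {s, n, m} — violation — fails.
None of the 2 dependencies hold.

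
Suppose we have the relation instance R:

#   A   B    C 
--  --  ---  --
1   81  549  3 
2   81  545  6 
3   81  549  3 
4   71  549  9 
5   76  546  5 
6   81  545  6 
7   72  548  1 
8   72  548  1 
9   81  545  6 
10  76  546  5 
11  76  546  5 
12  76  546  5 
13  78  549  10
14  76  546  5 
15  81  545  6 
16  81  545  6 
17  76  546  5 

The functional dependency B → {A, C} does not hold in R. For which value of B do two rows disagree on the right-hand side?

B=549: rows 1, 3, 4, 13 → {A,C} takes values {(81, 3), (71, 9), (78, 10)} — violation
B=545: rows 2, 6, 9, 15, 16 → {A,C} = (81, 6), (81, 6), (81, 6), (81, 6), (81, 6) ✓
B=546: rows 5, 10, 11, 12, 14, 17 → {A,C} = (76, 5), (76, 5), (76, 5), (76, 5), (76, 5), (76, 5) ✓
B=548: rows 7, 8 → {A,C} = (72, 1), (72, 1) ✓
The only B value with inconsistent RHS is B=549.

549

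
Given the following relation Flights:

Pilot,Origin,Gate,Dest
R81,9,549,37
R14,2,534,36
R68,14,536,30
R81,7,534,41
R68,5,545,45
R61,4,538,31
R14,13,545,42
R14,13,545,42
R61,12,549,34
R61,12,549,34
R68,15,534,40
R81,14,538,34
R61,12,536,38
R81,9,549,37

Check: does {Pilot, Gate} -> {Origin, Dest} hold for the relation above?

(Pilot=R81, Gate=549): 2 rows → {Origin,Dest} = (9, 37), (9, 37) ✓
(Pilot=R14, Gate=534): 1 row → {Origin,Dest} = (2, 36) ✓
(Pilot=R68, Gate=536): 1 row → {Origin,Dest} = (14, 30) ✓
(Pilot=R81, Gate=534): 1 row → {Origin,Dest} = (7, 41) ✓
(Pilot=R68, Gate=545): 1 row → {Origin,Dest} = (5, 45) ✓
(Pilot=R61, Gate=538): 1 row → {Origin,Dest} = (4, 31) ✓
(Pilot=R14, Gate=545): 2 rows → {Origin,Dest} = (13, 42), (13, 42) ✓
(Pilot=R61, Gate=549): 2 rows → {Origin,Dest} = (12, 34), (12, 34) ✓
(Pilot=R68, Gate=534): 1 row → {Origin,Dest} = (15, 40) ✓
(Pilot=R81, Gate=538): 1 row → {Origin,Dest} = (14, 34) ✓
(Pilot=R61, Gate=536): 1 row → {Origin,Dest} = (12, 38) ✓
Every {Pilot, Gate} value is associated with a single {Origin, Dest} value, so {Pilot, Gate} -> {Origin, Dest} holds.

Yes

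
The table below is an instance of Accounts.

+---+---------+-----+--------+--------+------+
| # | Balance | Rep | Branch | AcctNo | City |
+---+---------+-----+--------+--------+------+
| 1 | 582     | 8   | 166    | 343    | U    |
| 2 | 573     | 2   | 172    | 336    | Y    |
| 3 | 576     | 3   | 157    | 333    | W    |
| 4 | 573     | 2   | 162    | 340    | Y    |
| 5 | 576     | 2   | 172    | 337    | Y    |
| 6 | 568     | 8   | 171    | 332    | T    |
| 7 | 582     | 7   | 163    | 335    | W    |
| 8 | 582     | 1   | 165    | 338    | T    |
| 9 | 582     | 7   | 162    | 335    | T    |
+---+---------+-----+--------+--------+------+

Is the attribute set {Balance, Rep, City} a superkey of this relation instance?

Rows 2 and 4 have the same {Balance, Rep, City} value (Balance=573, Rep=2, City=Y) but are distinct tuples, so {Balance, Rep, City} does not determine every attribute — not a superkey.

No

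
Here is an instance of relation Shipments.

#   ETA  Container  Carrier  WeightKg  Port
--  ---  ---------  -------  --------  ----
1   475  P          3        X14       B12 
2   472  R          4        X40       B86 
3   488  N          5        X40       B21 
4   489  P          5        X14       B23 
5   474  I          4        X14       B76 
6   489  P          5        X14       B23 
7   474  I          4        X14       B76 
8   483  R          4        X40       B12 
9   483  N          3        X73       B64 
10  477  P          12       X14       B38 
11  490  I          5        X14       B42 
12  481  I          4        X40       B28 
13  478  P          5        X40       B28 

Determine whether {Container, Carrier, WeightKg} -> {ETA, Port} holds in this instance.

(Container=P, Carrier=3, WeightKg=X14): row 1 → {ETA,Port} = (475, B12) ✓
(Container=R, Carrier=4, WeightKg=X40): rows 2, 8 → {ETA,Port} takes values {(472, B86), (483, B12)} — violation
(Container=N, Carrier=5, WeightKg=X40): row 3 → {ETA,Port} = (488, B21) ✓
(Container=P, Carrier=5, WeightKg=X14): rows 4, 6 → {ETA,Port} = (489, B23), (489, B23) ✓
(Container=I, Carrier=4, WeightKg=X14): rows 5, 7 → {ETA,Port} = (474, B76), (474, B76) ✓
(Container=N, Carrier=3, WeightKg=X73): row 9 → {ETA,Port} = (483, B64) ✓
(Container=P, Carrier=12, WeightKg=X14): row 10 → {ETA,Port} = (477, B38) ✓
(Container=I, Carrier=5, WeightKg=X14): row 11 → {ETA,Port} = (490, B42) ✓
(Container=I, Carrier=4, WeightKg=X40): row 12 → {ETA,Port} = (481, B28) ✓
(Container=P, Carrier=5, WeightKg=X40): row 13 → {ETA,Port} = (478, B28) ✓
Two rows agree on {Container, Carrier, WeightKg} but differ on {ETA, Port}, so {Container, Carrier, WeightKg} -> {ETA, Port} does not hold.

No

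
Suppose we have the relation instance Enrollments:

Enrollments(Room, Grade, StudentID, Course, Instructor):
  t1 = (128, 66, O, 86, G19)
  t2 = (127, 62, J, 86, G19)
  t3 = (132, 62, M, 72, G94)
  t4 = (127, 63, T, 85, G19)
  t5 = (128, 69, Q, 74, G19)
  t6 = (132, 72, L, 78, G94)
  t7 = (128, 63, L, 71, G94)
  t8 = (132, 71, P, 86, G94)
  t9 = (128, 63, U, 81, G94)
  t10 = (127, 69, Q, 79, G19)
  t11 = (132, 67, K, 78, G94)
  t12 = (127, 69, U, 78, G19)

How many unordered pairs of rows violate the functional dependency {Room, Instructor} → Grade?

(Room=128, Instructor=G19): violating pairs (1,5) — 1 pair.
(Room=127, Instructor=G19): violating pairs (2,4), (2,10), (2,12), (4,10), (4,12) — 5 pairs.
(Room=132, Instructor=G94): violating pairs (3,6), (3,8), (3,11), (6,8), (6,11), (8,11) — 6 pairs.
(Room=128, Instructor=G94): all 2 rows agree on Grade — 0 pairs.

12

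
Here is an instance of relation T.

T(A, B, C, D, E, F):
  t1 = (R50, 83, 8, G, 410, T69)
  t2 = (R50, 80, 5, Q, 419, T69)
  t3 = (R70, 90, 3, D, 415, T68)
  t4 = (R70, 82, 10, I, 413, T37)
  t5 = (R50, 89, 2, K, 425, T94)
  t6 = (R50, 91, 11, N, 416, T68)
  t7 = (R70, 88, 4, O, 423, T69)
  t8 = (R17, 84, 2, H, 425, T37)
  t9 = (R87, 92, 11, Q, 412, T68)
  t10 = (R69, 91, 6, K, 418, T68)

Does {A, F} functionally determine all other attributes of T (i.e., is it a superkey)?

No

Rows 1 and 2 have the same {A, F} value (A=R50, F=T69) but are distinct tuples, so {A, F} does not determine every attribute — not a superkey.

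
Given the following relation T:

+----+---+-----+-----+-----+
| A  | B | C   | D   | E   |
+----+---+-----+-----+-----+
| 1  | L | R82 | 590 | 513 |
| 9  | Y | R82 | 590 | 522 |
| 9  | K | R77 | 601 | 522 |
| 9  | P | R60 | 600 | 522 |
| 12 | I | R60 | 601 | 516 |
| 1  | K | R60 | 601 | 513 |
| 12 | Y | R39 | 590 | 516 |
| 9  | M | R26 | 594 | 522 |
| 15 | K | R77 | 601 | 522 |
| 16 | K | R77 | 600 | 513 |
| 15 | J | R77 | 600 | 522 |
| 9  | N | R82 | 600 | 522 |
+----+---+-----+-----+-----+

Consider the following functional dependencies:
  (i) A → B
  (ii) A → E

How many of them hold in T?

1

(i) A → B: A=1: 2 rows → B takes values {L, K} — violation; A=9: 5 rows → B takes values {Y, K, P, M, N} — violation; A=12: 2 rows → B takes values {I, Y} — violation; A=15: 2 rows → B takes values {K, J} — violation — fails.
(ii) A → E: every LHS value maps to a single RHS value — holds.
1 of the 2 dependencies holds.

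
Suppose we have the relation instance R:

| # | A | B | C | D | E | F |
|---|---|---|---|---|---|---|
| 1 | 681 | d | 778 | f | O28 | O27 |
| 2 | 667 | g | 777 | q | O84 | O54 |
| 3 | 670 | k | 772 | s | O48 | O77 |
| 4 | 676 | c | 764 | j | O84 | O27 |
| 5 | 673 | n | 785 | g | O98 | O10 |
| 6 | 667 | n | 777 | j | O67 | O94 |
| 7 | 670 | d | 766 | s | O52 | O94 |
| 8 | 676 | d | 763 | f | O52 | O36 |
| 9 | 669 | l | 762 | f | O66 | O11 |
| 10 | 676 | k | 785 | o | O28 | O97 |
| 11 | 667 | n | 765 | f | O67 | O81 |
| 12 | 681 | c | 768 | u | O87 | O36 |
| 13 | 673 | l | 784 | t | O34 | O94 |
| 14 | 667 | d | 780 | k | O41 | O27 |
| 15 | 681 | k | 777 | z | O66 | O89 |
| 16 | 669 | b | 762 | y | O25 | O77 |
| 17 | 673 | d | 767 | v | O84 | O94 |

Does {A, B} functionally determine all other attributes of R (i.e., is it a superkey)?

No

Rows 6 and 11 have the same {A, B} value (A=667, B=n) but are distinct tuples, so {A, B} does not determine every attribute — not a superkey.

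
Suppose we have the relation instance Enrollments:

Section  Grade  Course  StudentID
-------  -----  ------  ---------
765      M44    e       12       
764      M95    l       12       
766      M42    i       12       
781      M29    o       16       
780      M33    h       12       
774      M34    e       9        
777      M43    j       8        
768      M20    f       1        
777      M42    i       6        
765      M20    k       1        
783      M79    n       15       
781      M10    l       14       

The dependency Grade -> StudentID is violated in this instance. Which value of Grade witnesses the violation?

Grade=M44: 1 row → StudentID = 12 ✓
Grade=M95: 1 row → StudentID = 12 ✓
Grade=M42: 2 rows → StudentID takes values {12, 6} — violation
Grade=M29: 1 row → StudentID = 16 ✓
Grade=M33: 1 row → StudentID = 12 ✓
Grade=M34: 1 row → StudentID = 9 ✓
Grade=M43: 1 row → StudentID = 8 ✓
Grade=M20: 2 rows → StudentID = 1, 1 ✓
Grade=M79: 1 row → StudentID = 15 ✓
Grade=M10: 1 row → StudentID = 14 ✓
The only Grade value with inconsistent StudentID is Grade=M42.

M42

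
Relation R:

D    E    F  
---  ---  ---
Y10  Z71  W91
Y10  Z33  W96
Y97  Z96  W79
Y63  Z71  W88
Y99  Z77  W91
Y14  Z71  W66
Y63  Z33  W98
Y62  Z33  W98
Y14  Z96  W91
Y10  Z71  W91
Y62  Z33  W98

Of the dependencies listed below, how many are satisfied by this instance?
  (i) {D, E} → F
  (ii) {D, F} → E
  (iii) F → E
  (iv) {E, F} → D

(i) {D, E} → F: every LHS value maps to a single RHS value — holds.
(ii) {D, F} → E: every LHS value maps to a single RHS value — holds.
(iii) F → E: F=W91: 4 rows → E takes values {Z71, Z77, Z96} — violation — fails.
(iv) {E, F} → D: (E=Z33, F=W98): 3 rows → D takes values {Y63, Y62} — violation — fails.
2 of the 4 dependencies hold.

2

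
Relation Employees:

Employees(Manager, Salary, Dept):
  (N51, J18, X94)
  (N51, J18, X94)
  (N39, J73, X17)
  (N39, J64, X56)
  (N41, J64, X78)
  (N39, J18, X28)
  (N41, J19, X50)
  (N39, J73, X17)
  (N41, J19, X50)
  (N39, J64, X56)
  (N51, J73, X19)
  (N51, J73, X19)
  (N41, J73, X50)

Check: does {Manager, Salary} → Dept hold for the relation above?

(Manager=N51, Salary=J18): 2 rows → Dept = X94, X94 ✓
(Manager=N39, Salary=J73): 2 rows → Dept = X17, X17 ✓
(Manager=N39, Salary=J64): 2 rows → Dept = X56, X56 ✓
(Manager=N41, Salary=J64): 1 row → Dept = X78 ✓
(Manager=N39, Salary=J18): 1 row → Dept = X28 ✓
(Manager=N41, Salary=J19): 2 rows → Dept = X50, X50 ✓
(Manager=N51, Salary=J73): 2 rows → Dept = X19, X19 ✓
(Manager=N41, Salary=J73): 1 row → Dept = X50 ✓
Every {Manager, Salary} value is associated with a single Dept value, so {Manager, Salary} → Dept holds.

Yes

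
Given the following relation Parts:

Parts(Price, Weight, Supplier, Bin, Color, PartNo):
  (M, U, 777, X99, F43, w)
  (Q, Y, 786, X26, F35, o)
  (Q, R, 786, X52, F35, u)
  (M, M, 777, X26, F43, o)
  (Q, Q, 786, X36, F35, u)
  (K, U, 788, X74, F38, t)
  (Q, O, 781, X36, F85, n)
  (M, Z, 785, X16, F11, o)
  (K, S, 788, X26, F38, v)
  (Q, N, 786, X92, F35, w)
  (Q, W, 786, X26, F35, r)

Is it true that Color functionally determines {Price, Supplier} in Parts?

Yes

Color=F43: 2 rows → {Price,Supplier} = (M, 777), (M, 777) ✓
Color=F35: 5 rows → {Price,Supplier} = (Q, 786), (Q, 786), (Q, 786), (Q, 786), (Q, 786) ✓
Color=F38: 2 rows → {Price,Supplier} = (K, 788), (K, 788) ✓
Color=F85: 1 row → {Price,Supplier} = (Q, 781) ✓
Color=F11: 1 row → {Price,Supplier} = (M, 785) ✓
Every Color value is associated with a single {Price, Supplier} value, so Color → {Price, Supplier} holds.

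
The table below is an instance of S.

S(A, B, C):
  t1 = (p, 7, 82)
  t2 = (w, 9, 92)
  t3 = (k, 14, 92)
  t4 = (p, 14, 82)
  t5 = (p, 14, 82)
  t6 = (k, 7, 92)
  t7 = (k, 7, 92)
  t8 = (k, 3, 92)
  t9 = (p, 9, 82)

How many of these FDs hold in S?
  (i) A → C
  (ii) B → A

(i) A → C: every LHS value maps to a single RHS value — holds.
(ii) B → A: B=7: rows 1, 6, 7 → A takes values {p, k} — violation; B=9: rows 2, 9 → A takes values {w, p} — violation; B=14: rows 3, 4, 5 → A takes values {k, p} — violation — fails.
1 of the 2 dependencies holds.

1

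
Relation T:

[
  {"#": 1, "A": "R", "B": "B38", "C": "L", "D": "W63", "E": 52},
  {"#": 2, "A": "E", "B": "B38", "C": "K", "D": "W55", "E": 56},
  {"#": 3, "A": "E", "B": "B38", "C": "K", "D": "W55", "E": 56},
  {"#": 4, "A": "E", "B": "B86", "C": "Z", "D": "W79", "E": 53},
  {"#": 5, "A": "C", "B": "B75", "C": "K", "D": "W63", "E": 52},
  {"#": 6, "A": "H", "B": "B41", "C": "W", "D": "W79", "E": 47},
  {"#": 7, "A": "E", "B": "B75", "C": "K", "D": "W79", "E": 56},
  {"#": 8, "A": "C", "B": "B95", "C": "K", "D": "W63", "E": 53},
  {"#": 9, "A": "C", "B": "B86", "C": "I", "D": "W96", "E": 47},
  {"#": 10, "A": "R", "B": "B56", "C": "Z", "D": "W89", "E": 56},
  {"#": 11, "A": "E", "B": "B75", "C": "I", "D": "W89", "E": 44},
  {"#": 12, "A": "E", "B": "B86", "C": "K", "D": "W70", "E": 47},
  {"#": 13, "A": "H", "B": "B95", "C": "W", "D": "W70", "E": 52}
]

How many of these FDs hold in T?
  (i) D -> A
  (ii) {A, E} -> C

(i) D -> A: D=W63: rows 1, 5, 8 → A takes values {R, C} — violation; D=W79: rows 4, 6, 7 → A takes values {E, H} — violation; D=W89: rows 10, 11 → A takes values {R, E} — violation; D=W70: rows 12, 13 → A takes values {E, H} — violation — fails.
(ii) {A, E} -> C: every LHS value maps to a single RHS value — holds.
1 of the 2 dependencies holds.

1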